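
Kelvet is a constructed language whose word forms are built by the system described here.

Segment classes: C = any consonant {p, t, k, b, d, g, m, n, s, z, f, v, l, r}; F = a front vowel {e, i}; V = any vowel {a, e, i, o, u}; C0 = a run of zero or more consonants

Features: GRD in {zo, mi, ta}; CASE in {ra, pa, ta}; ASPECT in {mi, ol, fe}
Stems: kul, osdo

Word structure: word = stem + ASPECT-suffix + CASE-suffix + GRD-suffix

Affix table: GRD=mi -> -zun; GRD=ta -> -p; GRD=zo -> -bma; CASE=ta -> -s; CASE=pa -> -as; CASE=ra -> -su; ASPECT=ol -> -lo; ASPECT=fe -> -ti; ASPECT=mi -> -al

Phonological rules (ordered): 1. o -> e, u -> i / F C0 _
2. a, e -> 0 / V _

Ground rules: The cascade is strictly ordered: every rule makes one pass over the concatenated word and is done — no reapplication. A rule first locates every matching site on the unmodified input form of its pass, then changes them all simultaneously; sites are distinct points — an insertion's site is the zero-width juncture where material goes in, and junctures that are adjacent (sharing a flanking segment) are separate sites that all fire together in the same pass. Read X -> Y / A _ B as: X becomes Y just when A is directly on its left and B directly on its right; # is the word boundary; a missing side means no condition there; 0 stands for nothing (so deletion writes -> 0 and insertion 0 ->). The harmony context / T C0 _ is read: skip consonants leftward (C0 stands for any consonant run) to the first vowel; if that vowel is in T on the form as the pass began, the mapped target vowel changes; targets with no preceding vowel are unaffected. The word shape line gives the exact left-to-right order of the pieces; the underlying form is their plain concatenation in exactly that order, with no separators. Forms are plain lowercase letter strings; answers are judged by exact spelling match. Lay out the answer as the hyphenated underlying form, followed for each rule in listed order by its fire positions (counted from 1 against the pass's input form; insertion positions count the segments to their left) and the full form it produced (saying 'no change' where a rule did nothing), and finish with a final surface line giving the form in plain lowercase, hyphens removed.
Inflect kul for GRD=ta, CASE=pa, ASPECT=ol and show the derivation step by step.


underlying: kul-lo-as-p
1. o -> e, u -> i / F C0 _: no change
2. a, e -> 0 / V _: fires at position(s) 6: kullosp
surface: kullosp


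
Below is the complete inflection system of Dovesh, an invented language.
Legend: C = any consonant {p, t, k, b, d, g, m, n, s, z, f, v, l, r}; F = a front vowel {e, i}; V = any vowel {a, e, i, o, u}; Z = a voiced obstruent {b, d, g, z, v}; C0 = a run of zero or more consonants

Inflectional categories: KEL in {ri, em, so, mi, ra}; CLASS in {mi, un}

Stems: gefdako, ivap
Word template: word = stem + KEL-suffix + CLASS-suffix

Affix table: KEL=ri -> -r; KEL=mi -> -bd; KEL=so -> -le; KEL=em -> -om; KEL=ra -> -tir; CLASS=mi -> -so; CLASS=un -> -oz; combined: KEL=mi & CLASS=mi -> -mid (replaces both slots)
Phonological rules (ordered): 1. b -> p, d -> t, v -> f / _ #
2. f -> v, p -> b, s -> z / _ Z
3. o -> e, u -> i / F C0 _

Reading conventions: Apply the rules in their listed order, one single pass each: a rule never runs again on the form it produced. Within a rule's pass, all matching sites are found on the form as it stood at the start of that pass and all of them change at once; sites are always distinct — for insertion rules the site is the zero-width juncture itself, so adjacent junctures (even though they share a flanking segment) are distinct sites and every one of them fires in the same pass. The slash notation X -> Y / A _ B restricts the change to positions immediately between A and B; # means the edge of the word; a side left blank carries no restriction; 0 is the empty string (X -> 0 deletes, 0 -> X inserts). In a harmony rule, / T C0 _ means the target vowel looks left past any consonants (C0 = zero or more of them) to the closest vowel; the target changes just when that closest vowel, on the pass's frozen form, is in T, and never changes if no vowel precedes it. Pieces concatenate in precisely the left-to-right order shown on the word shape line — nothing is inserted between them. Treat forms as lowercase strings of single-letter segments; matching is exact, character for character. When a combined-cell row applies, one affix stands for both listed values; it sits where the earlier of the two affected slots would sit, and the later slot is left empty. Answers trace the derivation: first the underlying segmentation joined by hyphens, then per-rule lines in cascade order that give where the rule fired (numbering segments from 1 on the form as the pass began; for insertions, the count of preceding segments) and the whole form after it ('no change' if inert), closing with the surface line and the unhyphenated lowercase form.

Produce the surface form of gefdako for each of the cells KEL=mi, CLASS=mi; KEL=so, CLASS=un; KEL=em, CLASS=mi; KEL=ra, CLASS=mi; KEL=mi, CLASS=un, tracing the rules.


cell KEL=mi, CLASS=mi:
underlying: gefdako-mid
1. b -> p, d -> t, v -> f / _ #: fires at position(s) 10: gefdakomit
2. f -> v, p -> b, s -> z / _ Z: fires at position(s) 3: gevdakomit
3. o -> e, u -> i / F C0 _: no change
surface: gevdakomit

cell KEL=so, CLASS=un:
underlying: gefdako-le-oz
1. b -> p, d -> t, v -> f / _ #: no change
2. f -> v, p -> b, s -> z / _ Z: fires at position(s) 3: gevdakoleoz
3. o -> e, u -> i / F C0 _: fires at position(s) 10: gevdakoleez
surface: gevdakoleez

cell KEL=em, CLASS=mi:
underlying: gefdako-om-so
1. b -> p, d -> t, v -> f / _ #: no change
2. f -> v, p -> b, s -> z / _ Z: fires at position(s) 3: gevdakoomso
3. o -> e, u -> i / F C0 _: no change
surface: gevdakoomso

cell KEL=ra, CLASS=mi:
underlying: gefdako-tir-so
1. b -> p, d -> t, v -> f / _ #: no change
2. f -> v, p -> b, s -> z / _ Z: fires at position(s) 3: gevdakotirso
3. o -> e, u -> i / F C0 _: fires at position(s) 12: gevdakotirse
surface: gevdakotirse

cell KEL=mi, CLASS=un:
underlying: gefdako-bd-oz
1. b -> p, d -> t, v -> f / _ #: no change
2. f -> v, p -> b, s -> z / _ Z: fires at position(s) 3: gevdakobdoz
3. o -> e, u -> i / F C0 _: no change
surface: gevdakobdoz


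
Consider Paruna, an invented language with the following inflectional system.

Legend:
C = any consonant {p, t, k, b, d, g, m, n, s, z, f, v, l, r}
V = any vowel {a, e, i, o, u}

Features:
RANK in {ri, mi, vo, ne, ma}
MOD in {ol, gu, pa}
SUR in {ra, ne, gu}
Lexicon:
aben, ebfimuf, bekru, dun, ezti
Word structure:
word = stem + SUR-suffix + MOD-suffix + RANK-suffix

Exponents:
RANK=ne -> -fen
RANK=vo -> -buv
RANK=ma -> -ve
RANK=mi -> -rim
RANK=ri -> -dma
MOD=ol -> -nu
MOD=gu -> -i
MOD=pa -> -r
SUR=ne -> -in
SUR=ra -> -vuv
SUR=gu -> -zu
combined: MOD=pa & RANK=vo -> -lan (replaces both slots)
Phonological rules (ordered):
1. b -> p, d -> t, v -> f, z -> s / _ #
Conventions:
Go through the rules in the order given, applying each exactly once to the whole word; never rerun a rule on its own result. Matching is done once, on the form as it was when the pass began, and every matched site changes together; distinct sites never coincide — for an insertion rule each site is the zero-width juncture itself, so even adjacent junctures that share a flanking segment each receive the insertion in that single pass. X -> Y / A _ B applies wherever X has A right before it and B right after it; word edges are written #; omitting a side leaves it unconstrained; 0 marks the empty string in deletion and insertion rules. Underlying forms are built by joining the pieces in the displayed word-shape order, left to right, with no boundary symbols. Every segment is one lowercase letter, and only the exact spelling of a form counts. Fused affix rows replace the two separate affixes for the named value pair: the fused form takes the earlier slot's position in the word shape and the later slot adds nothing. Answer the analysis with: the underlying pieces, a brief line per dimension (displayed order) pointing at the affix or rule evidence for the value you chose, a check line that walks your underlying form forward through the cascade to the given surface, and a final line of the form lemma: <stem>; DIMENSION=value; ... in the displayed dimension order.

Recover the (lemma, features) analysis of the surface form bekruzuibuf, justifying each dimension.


underlying: bekru-zu-i-buv
RANK=vo - signalled by the affix -buv
MOD=gu - signalled by the affix -i
SUR=gu - signalled by the affix -zu
check: bekruzuibuv -> bekruzuibuf
lemma: bekru; RANK=vo; MOD=gu; SUR=gu


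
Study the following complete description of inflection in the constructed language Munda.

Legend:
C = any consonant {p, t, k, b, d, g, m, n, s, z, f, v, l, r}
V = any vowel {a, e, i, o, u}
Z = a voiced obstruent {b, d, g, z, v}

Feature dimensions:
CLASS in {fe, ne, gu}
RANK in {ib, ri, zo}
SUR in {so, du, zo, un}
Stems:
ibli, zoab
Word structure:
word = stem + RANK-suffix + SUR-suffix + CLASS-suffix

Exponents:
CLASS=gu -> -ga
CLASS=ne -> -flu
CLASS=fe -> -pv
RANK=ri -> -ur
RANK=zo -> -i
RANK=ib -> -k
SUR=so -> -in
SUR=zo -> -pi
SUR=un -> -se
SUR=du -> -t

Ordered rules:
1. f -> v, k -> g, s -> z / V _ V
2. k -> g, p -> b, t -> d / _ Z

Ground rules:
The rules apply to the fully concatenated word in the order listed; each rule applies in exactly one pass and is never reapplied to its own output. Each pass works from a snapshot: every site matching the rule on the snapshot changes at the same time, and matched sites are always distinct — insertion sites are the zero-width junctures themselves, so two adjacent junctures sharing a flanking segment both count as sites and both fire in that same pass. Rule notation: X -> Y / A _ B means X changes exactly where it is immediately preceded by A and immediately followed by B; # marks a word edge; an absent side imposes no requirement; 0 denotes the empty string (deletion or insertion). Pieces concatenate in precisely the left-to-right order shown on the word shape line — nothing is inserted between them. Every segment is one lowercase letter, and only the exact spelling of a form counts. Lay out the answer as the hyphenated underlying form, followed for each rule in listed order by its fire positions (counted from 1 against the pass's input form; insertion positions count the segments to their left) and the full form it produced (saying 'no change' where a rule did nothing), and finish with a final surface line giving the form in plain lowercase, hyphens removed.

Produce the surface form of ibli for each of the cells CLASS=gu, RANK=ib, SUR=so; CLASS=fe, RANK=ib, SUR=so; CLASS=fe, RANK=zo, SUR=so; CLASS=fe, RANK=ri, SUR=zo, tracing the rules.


cell CLASS=gu, RANK=ib, SUR=so:
underlying: ibli-k-in-ga
1. f -> v, k -> g, s -> z / V _ V: fires at position(s) 5: ibliginga
2. k -> g, p -> b, t -> d / _ Z: no change
surface: ibliginga

cell CLASS=fe, RANK=ib, SUR=so:
underlying: ibli-k-in-pv
1. f -> v, k -> g, s -> z / V _ V: fires at position(s) 5: ibliginpv
2. k -> g, p -> b, t -> d / _ Z: fires at position(s) 8: ibliginbv
surface: ibliginbv

cell CLASS=fe, RANK=zo, SUR=so:
underlying: ibli-i-in-pv
1. f -> v, k -> g, s -> z / V _ V: no change
2. k -> g, p -> b, t -> d / _ Z: fires at position(s) 8: ibliiinbv
surface: ibliiinbv

cell CLASS=fe, RANK=ri, SUR=zo:
underlying: ibli-ur-pi-pv
1. f -> v, k -> g, s -> z / V _ V: no change
2. k -> g, p -> b, t -> d / _ Z: fires at position(s) 9: ibliurpibv
surface: ibliurpibv


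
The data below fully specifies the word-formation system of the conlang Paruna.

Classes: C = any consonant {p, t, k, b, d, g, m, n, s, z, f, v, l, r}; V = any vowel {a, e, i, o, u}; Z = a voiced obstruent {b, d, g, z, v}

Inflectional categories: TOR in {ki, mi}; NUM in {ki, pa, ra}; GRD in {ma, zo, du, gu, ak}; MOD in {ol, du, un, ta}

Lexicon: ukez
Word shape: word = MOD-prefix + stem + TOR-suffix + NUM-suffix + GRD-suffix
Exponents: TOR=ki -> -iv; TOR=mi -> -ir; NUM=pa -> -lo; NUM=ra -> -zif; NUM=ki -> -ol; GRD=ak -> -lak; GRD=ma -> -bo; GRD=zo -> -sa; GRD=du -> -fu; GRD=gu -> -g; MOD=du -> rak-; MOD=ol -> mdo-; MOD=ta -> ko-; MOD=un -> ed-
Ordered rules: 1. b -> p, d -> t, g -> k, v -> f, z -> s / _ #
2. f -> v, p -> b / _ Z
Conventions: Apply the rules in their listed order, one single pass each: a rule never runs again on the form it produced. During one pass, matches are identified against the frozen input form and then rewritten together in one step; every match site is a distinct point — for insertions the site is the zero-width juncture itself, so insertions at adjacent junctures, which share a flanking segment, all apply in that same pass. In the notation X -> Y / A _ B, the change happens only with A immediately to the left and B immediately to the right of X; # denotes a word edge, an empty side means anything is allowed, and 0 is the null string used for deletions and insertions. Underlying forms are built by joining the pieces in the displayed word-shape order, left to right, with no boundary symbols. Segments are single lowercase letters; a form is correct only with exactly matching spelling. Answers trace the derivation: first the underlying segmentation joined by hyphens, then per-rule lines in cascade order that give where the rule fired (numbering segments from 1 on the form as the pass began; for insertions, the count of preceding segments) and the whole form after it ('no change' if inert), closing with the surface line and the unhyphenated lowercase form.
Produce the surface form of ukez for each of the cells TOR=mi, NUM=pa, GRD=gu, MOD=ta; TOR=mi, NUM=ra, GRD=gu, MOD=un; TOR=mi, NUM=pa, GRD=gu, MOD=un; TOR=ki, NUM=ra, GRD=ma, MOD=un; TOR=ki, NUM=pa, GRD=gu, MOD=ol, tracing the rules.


cell TOR=mi, NUM=pa, GRD=gu, MOD=ta:
underlying: ko-ukez-ir-lo-g
1. b -> p, d -> t, g -> k, v -> f, z -> s / _ #: fires at position(s) 11: koukezirlok
2. f -> v, p -> b / _ Z: no change
surface: koukezirlok

cell TOR=mi, NUM=ra, GRD=gu, MOD=un:
underlying: ed-ukez-ir-zif-g
1. b -> p, d -> t, g -> k, v -> f, z -> s / _ #: fires at position(s) 12: edukezirzifk
2. f -> v, p -> b / _ Z: no change
surface: edukezirzifk

cell TOR=mi, NUM=pa, GRD=gu, MOD=un:
underlying: ed-ukez-ir-lo-g
1. b -> p, d -> t, g -> k, v -> f, z -> s / _ #: fires at position(s) 11: edukezirlok
2. f -> v, p -> b / _ Z: no change
surface: edukezirlok

cell TOR=ki, NUM=ra, GRD=ma, MOD=un:
underlying: ed-ukez-iv-zif-bo
1. b -> p, d -> t, g -> k, v -> f, z -> s / _ #: no change
2. f -> v, p -> b / _ Z: fires at position(s) 11: edukezivzivbo
surface: edukezivzivbo

cell TOR=ki, NUM=pa, GRD=gu, MOD=ol:
underlying: mdo-ukez-iv-lo-g
1. b -> p, d -> t, g -> k, v -> f, z -> s / _ #: fires at position(s) 12: mdoukezivlok
2. f -> v, p -> b / _ Z: no change
surface: mdoukezivlok


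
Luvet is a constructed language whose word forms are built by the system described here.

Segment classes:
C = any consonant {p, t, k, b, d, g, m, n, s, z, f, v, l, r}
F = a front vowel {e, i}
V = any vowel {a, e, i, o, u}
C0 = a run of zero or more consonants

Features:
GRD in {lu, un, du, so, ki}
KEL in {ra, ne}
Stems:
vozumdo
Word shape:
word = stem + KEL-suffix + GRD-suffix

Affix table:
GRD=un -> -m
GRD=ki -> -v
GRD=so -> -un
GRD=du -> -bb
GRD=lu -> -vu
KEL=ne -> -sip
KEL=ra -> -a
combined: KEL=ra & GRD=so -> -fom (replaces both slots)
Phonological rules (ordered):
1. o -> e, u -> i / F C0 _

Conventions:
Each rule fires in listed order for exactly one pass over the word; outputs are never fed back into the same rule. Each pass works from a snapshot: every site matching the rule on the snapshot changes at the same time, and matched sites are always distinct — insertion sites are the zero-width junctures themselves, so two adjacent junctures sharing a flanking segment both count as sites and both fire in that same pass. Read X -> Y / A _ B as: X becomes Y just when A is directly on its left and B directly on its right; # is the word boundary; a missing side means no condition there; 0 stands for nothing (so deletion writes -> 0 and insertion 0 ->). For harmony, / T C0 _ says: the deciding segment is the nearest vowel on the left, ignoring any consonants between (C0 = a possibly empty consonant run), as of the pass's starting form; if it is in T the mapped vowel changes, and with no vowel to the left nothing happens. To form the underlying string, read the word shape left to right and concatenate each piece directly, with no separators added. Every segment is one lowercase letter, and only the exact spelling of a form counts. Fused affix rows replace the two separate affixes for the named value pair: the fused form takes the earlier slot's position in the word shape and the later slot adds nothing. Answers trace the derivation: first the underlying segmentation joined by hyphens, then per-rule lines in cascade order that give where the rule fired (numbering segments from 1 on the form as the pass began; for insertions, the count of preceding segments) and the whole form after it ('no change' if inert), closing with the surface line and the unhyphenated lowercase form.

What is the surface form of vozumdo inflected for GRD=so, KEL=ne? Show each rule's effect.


underlying: vozumdo-sip-un
1. o -> e, u -> i / F C0 _: fires at position(s) 11: vozumdosipin
surface: vozumdosipin


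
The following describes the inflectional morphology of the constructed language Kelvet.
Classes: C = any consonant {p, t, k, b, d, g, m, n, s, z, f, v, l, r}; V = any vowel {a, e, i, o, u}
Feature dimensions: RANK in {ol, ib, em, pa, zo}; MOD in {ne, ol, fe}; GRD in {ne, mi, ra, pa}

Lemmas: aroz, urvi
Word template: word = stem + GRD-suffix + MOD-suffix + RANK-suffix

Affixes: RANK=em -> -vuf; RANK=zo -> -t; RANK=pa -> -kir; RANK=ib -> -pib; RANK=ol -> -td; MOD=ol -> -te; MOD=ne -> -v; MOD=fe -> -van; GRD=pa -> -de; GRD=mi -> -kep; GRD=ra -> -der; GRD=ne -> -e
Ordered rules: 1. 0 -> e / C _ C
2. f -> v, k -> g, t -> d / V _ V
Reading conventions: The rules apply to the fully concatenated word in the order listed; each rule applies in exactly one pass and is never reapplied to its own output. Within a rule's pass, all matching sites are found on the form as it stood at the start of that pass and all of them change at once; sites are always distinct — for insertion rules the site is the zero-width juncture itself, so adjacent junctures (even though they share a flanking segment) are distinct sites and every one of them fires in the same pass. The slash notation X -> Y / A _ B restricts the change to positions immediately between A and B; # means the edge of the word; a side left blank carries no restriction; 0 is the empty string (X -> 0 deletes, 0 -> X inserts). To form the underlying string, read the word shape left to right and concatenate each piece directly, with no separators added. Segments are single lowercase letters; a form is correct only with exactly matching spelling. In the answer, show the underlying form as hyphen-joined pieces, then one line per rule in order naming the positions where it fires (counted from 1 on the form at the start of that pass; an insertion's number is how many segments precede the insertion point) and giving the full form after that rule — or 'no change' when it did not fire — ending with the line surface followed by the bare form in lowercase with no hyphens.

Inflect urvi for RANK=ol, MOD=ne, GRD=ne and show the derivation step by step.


underlying: urvi-e-v-td
1. 0 -> e / C _ C: inserts after position(s) 2, 6, 7: urevieveted
2. f -> v, k -> g, t -> d / V _ V: fires at position(s) 9: urevieveded
surface: urevieveded


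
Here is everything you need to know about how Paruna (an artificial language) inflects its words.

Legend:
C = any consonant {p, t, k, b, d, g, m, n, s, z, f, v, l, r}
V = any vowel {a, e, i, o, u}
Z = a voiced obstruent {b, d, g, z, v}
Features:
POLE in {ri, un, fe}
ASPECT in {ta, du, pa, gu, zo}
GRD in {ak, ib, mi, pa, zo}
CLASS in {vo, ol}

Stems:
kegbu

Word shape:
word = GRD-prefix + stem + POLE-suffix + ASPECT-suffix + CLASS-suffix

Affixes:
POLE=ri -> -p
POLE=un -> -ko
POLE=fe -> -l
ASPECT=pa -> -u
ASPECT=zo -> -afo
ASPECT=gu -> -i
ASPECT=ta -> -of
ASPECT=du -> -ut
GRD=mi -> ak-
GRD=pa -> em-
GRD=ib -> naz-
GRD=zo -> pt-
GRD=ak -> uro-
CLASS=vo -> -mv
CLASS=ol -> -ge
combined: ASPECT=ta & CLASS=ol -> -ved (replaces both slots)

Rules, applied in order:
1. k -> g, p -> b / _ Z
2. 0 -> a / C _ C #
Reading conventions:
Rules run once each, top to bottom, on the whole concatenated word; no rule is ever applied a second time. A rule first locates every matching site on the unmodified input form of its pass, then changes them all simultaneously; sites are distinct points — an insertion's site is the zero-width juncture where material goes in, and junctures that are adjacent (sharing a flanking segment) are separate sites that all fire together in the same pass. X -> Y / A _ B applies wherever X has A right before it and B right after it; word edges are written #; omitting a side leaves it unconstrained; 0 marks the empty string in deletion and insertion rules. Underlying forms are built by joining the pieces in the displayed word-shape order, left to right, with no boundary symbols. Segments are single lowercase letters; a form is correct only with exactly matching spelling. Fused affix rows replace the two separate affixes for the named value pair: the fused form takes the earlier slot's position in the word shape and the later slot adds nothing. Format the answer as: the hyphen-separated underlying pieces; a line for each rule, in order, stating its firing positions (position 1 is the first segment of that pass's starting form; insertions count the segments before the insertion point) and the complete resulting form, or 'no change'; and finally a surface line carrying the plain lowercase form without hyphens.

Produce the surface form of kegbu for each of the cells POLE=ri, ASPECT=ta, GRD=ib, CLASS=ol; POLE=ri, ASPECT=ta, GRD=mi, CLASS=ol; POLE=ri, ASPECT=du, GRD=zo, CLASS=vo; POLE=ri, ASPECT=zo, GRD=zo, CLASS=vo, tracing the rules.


cell POLE=ri, ASPECT=ta, GRD=ib, CLASS=ol:
underlying: naz-kegbu-p-ved
1. k -> g, p -> b / _ Z: fires at position(s) 9: nazkegbubved
2. 0 -> a / C _ C #: no change
surface: nazkegbubved

cell POLE=ri, ASPECT=ta, GRD=mi, CLASS=ol:
underlying: ak-kegbu-p-ved
1. k -> g, p -> b / _ Z: fires at position(s) 8: akkegbubved
2. 0 -> a / C _ C #: no change
surface: akkegbubved

cell POLE=ri, ASPECT=du, GRD=zo, CLASS=vo:
underlying: pt-kegbu-p-ut-mv
1. k -> g, p -> b / _ Z: no change
2. 0 -> a / C _ C #: inserts after position(s) 11: ptkegbuputmav
surface: ptkegbuputmav

cell POLE=ri, ASPECT=zo, GRD=zo, CLASS=vo:
underlying: pt-kegbu-p-afo-mv
1. k -> g, p -> b / _ Z: no change
2. 0 -> a / C _ C #: inserts after position(s) 12: ptkegbupafomav
surface: ptkegbupafomav


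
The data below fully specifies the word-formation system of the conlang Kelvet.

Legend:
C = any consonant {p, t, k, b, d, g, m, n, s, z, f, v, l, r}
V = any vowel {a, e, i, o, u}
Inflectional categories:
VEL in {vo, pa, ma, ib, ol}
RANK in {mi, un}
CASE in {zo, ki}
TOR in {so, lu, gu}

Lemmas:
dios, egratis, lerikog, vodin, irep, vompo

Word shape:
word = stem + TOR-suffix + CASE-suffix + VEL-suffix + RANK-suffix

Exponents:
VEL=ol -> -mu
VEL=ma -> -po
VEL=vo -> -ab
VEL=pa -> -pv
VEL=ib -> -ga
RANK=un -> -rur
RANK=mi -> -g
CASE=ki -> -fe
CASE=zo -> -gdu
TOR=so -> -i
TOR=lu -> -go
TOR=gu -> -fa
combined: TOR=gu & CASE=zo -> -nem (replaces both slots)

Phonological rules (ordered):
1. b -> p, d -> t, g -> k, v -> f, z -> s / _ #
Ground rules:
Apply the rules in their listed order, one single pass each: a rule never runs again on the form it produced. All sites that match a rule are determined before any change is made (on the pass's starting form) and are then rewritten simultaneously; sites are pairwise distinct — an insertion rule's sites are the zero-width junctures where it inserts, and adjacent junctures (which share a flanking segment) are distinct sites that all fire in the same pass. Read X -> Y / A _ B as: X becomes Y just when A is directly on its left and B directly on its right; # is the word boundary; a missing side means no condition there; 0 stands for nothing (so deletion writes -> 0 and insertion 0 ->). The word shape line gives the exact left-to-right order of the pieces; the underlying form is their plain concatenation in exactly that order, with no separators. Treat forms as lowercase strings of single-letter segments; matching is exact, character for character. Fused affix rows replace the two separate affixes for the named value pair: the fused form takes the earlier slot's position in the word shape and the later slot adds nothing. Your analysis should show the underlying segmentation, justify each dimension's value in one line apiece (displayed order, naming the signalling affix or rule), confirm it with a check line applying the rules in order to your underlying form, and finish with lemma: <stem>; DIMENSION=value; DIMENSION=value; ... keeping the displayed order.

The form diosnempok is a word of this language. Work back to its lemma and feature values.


underlying: dios-nem-po-g
VEL=ma - signalled by the affix -po
RANK=mi - signalled by the affix -g
CASE=zo - signalled by the combined affix row
TOR=gu - signalled by the combined affix row
check: diosnempog -> diosnempok
lemma: dios; VEL=ma; RANK=mi; CASE=zo; TOR=gu


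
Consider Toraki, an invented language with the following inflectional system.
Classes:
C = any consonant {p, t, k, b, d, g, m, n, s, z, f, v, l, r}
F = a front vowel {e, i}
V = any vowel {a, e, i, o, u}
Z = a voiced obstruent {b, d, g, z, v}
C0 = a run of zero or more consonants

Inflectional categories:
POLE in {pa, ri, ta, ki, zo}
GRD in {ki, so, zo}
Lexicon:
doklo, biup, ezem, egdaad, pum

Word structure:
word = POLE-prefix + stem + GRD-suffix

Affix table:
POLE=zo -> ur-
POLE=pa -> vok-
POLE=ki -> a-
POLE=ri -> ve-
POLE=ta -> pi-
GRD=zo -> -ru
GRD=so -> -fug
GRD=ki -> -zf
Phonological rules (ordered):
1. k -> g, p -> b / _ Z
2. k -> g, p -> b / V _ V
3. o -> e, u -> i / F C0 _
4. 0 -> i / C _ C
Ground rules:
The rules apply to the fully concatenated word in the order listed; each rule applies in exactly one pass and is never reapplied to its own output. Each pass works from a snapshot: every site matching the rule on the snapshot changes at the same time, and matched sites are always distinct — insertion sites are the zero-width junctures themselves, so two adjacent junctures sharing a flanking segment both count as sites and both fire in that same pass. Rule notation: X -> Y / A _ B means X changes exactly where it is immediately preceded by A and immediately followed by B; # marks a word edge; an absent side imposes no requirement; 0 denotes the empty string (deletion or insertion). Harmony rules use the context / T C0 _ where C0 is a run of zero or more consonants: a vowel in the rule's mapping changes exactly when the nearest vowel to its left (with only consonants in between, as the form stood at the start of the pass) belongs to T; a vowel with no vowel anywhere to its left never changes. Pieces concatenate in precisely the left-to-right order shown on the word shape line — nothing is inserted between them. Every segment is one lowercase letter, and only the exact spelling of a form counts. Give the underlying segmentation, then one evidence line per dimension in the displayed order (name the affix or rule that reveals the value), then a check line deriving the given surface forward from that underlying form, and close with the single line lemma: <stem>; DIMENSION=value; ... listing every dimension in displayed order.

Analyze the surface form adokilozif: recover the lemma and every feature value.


underlying: a-doklo-zf
POLE=ki - signalled by the affix a-
GRD=ki - signalled by the affix -zf
check: adoklozf -> adoklozf -> adoklozf -> adoklozf -> adokilozif
lemma: doklo; POLE=ki; GRD=ki


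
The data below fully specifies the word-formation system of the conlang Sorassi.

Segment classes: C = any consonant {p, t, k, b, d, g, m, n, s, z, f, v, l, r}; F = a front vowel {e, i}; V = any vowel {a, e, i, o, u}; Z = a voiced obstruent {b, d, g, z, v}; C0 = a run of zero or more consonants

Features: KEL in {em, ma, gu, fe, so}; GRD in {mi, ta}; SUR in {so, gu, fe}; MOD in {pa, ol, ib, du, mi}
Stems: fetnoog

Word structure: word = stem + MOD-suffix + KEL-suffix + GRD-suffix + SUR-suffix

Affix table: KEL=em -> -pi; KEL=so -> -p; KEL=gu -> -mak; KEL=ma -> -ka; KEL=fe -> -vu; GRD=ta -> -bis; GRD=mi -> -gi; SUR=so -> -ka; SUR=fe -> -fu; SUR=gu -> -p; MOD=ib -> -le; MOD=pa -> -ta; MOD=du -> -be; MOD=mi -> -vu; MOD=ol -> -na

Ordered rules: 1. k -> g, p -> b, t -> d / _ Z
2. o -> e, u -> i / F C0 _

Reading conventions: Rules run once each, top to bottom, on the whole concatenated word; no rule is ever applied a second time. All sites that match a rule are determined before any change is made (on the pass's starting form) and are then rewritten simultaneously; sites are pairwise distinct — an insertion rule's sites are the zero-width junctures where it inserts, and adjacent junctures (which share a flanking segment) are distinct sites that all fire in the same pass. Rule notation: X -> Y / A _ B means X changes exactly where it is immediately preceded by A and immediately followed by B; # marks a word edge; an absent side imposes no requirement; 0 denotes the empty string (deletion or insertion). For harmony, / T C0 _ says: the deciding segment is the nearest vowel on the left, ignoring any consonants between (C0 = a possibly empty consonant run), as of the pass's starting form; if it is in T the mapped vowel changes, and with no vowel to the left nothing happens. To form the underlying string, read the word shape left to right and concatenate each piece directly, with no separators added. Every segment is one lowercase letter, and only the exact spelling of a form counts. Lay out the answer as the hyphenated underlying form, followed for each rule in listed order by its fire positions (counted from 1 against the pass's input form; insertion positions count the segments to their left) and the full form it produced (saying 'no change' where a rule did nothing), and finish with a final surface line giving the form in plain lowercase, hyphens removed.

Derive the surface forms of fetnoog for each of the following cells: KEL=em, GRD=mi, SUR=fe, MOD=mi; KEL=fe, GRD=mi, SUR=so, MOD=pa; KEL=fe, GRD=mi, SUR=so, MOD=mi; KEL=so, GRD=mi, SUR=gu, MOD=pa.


cell KEL=em, GRD=mi, SUR=fe, MOD=mi:
underlying: fetnoog-vu-pi-gi-fu
1. k -> g, p -> b, t -> d / _ Z: no change
2. o -> e, u -> i / F C0 _: fires at position(s) 5, 15: fetneogvupigifi
surface: fetneogvupigifi

cell KEL=fe, GRD=mi, SUR=so, MOD=pa:
underlying: fetnoog-ta-vu-gi-ka
1. k -> g, p -> b, t -> d / _ Z: no change
2. o -> e, u -> i / F C0 _: fires at position(s) 5: fetneogtavugika
surface: fetneogtavugika

cell KEL=fe, GRD=mi, SUR=so, MOD=mi:
underlying: fetnoog-vu-vu-gi-ka
1. k -> g, p -> b, t -> d / _ Z: no change
2. o -> e, u -> i / F C0 _: fires at position(s) 5: fetneogvuvugika
surface: fetneogvuvugika

cell KEL=so, GRD=mi, SUR=gu, MOD=pa:
underlying: fetnoog-ta-p-gi-p
1. k -> g, p -> b, t -> d / _ Z: fires at position(s) 10: fetnoogtabgip
2. o -> e, u -> i / F C0 _: fires at position(s) 5: fetneogtabgip
surface: fetneogtabgip


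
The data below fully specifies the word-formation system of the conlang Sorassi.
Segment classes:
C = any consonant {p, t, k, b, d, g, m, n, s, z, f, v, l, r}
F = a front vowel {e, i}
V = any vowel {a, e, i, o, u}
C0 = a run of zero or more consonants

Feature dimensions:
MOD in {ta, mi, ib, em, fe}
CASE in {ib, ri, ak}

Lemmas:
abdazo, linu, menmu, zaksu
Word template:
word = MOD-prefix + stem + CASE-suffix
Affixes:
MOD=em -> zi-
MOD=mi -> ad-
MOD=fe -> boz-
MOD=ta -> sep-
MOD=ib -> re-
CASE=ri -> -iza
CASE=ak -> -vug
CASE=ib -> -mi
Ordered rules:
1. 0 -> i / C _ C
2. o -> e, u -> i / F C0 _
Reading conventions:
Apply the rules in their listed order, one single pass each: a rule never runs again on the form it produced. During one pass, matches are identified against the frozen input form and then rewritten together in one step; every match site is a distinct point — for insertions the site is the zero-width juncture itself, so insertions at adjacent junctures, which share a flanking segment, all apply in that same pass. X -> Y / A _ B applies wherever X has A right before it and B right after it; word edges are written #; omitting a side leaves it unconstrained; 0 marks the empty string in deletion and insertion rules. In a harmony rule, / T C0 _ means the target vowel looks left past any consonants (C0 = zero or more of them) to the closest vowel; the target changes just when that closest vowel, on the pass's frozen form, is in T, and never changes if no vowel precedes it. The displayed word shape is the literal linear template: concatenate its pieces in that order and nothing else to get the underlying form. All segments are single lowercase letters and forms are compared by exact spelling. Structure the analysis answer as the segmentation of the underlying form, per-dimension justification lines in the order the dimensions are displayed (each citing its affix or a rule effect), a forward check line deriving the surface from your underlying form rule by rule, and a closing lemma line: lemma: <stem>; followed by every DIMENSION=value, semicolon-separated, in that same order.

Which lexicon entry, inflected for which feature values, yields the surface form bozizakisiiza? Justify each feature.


underlying: boz-zaksu-iza
MOD=fe - signalled by the affix boz-
CASE=ri - signalled by the affix -iza
check: bozzaksuiza -> bozizakisuiza -> bozizakisiiza
lemma: zaksu; MOD=fe; CASE=ri


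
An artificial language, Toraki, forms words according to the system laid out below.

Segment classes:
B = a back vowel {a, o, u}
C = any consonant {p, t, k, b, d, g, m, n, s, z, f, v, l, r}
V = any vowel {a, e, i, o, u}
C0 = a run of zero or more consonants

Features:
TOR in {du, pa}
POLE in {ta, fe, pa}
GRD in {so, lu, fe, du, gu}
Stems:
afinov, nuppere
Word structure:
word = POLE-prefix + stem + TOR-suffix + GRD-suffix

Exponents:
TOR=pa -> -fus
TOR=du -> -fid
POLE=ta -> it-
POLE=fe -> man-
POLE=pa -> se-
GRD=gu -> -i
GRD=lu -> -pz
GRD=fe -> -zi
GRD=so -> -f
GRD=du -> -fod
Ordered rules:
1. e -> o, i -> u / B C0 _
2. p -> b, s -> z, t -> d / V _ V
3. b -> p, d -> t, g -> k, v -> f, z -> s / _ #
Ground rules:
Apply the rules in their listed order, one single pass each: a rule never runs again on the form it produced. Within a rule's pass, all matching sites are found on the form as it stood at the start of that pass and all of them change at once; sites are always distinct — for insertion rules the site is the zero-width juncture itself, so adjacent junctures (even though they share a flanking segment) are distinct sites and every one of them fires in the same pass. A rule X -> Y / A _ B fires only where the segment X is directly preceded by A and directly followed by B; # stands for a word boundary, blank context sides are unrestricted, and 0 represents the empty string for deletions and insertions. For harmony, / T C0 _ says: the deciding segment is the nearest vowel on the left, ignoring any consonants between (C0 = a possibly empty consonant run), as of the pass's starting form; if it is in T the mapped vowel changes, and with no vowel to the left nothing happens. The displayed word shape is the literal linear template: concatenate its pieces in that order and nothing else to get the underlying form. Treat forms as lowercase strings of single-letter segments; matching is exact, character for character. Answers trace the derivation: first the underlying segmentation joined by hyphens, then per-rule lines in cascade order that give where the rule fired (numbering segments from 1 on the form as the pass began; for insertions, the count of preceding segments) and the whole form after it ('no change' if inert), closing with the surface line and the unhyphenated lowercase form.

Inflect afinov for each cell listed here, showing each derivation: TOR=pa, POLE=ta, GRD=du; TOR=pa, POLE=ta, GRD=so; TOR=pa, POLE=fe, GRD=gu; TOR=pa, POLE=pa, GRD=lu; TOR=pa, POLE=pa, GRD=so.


cell TOR=pa, POLE=ta, GRD=du:
underlying: it-afinov-fus-fod
1. e -> o, i -> u / B C0 _: fires at position(s) 5: itafunovfusfod
2. p -> b, s -> z, t -> d / V _ V: fires at position(s) 2: idafunovfusfod
3. b -> p, d -> t, g -> k, v -> f, z -> s / _ #: fires at position(s) 14: idafunovfusfot
surface: idafunovfusfot

cell TOR=pa, POLE=ta, GRD=so:
underlying: it-afinov-fus-f
1. e -> o, i -> u / B C0 _: fires at position(s) 5: itafunovfusf
2. p -> b, s -> z, t -> d / V _ V: fires at position(s) 2: idafunovfusf
3. b -> p, d -> t, g -> k, v -> f, z -> s / _ #: no change
surface: idafunovfusf

cell TOR=pa, POLE=fe, GRD=gu:
underlying: man-afinov-fus-i
1. e -> o, i -> u / B C0 _: fires at position(s) 6, 13: manafunovfusu
2. p -> b, s -> z, t -> d / V _ V: fires at position(s) 12: manafunovfuzu
3. b -> p, d -> t, g -> k, v -> f, z -> s / _ #: no change
surface: manafunovfuzu

cell TOR=pa, POLE=pa, GRD=lu:
underlying: se-afinov-fus-pz
1. e -> o, i -> u / B C0 _: fires at position(s) 5: seafunovfuspz
2. p -> b, s -> z, t -> d / V _ V: no change
3. b -> p, d -> t, g -> k, v -> f, z -> s / _ #: fires at position(s) 13: seafunovfusps
surface: seafunovfusps

cell TOR=pa, POLE=pa, GRD=so:
underlying: se-afinov-fus-f
1. e -> o, i -> u / B C0 _: fires at position(s) 5: seafunovfusf
2. p -> b, s -> z, t -> d / V _ V: no change
3. b -> p, d -> t, g -> k, v -> f, z -> s / _ #: no change
surface: seafunovfusf


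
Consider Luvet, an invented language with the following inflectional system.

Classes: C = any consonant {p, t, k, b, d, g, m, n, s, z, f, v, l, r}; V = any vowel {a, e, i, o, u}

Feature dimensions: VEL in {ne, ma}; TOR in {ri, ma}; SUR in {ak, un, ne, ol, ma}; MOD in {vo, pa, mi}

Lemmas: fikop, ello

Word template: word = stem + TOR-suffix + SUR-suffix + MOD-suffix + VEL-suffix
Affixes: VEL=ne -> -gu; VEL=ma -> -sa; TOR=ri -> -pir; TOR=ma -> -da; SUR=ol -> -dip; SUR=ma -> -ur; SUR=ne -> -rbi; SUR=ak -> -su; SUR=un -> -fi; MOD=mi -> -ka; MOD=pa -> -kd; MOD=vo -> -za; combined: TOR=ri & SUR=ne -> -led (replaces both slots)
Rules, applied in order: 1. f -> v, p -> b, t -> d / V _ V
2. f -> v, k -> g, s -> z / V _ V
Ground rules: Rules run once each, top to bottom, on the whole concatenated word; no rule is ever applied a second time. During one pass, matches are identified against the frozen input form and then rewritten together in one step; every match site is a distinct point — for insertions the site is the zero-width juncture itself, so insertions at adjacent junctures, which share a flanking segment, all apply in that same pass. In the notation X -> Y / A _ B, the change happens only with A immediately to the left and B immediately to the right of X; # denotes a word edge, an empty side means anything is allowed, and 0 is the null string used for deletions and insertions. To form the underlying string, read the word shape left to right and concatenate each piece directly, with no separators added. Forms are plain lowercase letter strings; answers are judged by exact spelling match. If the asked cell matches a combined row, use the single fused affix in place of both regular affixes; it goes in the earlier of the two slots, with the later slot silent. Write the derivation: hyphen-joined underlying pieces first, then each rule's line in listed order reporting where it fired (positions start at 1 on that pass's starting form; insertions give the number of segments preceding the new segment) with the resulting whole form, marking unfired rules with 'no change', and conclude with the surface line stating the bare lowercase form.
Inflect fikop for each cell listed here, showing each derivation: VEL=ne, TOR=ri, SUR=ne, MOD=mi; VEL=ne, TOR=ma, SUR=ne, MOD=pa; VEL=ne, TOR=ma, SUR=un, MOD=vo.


cell VEL=ne, TOR=ri, SUR=ne, MOD=mi:
underlying: fikop-led-ka-gu
1. f -> v, p -> b, t -> d / V _ V: no change
2. f -> v, k -> g, s -> z / V _ V: fires at position(s) 3: figopledkagu
surface: figopledkagu

cell VEL=ne, TOR=ma, SUR=ne, MOD=pa:
underlying: fikop-da-rbi-kd-gu
1. f -> v, p -> b, t -> d / V _ V: no change
2. f -> v, k -> g, s -> z / V _ V: fires at position(s) 3: figopdarbikdgu
surface: figopdarbikdgu

cell VEL=ne, TOR=ma, SUR=un, MOD=vo:
underlying: fikop-da-fi-za-gu
1. f -> v, p -> b, t -> d / V _ V: fires at position(s) 8: fikopdavizagu
2. f -> v, k -> g, s -> z / V _ V: fires at position(s) 3: figopdavizagu
surface: figopdavizagu
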